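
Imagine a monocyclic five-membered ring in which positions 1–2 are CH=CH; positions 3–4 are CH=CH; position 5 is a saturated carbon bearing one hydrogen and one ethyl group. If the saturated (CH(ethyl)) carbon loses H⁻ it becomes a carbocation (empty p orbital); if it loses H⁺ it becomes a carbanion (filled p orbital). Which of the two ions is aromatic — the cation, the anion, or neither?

Both ions have a continuous loop of p orbitals — each ring atom is sp².
Cation: 2 × 2 + 0 = 4 π electrons → 4(1), antiaromatic.
Anion: 2 × 2 + 2 = 6 π electrons → 4(1)+2, aromatic.

The anion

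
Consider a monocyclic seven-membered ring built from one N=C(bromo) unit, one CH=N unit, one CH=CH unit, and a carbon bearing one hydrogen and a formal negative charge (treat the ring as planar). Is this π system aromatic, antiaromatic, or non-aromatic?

Every ring atom contributes a p orbital perpendicular to the ring (every atom in a ring double bond is sp² and brings one electron to the p orbital; each =N– nitrogen is pyridine-type (lone pair in the sp² plane, one electron in the p orbital); the carbanion's lone pair occupies the p orbital), so the π system is cyclic and fully conjugated.
Counting π electrons: 3 × 2 = 6 from the double-bond units + 2 from the CH(-) atom = 8.
8 = 4(2); a planar, fully conjugated 4n system is antiaromatic.

Antiaromatic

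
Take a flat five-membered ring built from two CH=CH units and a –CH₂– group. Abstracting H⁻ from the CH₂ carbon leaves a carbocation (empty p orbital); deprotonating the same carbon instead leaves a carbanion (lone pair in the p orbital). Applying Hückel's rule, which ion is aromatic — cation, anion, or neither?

The anion

In both ions every ring atom is sp² and contributes a p orbital, so both rings are fully conjugated.
Cation: 2 × 2 + 0 = 4 π electrons → 4(1), antiaromatic.
Anion: 2 × 2 + 2 = 6 π electrons → 4(1)+2, aromatic.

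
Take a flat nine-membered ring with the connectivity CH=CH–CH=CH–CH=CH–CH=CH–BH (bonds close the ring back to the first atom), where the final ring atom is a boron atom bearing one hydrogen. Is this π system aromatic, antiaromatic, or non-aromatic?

Every ring atom contributes a p orbital perpendicular to the ring (the double-bond atoms are sp², each contributing one p electron; the boron has an empty p orbital), so the π system is cyclic and fully conjugated.
Counting π electrons: 4 × 2 = 8 from the double-bond units + 0 from the BH atom = 8.
8 = 4(2); a planar, fully conjugated 4n system is antiaromatic.

Antiaromatic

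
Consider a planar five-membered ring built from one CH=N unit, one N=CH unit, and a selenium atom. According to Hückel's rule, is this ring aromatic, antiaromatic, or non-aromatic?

Aromatic

Check conjugation: each doubly-bonded ring atom is sp² with one p-orbital electron; each sp² =N– keeps its lone pair in-plane and puts one electron into the π system; the selenium donates one lone pair from its p orbital — every position has a p orbital, so the cyclic π system is continuous.
Adding the contributions, 2 × 2 = 4 from the double-bond units + 2 from the Se atom = 6.
6 = 4(1) + 2, which satisfies Hückel's 4n+2 rule.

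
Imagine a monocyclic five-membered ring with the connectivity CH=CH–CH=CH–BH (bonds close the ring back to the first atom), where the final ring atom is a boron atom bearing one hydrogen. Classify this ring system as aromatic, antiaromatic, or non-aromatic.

The p orbitals form a continuous loop: the double-bond atoms are sp², each contributing one p electron; the boron has an empty p orbital. The ring is fully conjugated.
Adding the contributions, 2 × 2 = 4 from the double-bond units + 0 from the BH atom = 4.
A 4n π count (4, n = 1) in a planar conjugated ring means antiaromatic.
(This ring is borole.)

Antiaromatic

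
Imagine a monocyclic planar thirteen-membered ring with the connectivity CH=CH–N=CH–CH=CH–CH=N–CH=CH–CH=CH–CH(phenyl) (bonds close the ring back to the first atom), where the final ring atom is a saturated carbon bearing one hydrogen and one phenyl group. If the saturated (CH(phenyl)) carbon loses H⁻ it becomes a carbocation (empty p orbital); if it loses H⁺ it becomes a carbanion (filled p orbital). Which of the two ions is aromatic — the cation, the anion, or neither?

In both ions every ring atom is sp² and contributes a p orbital, so both rings are fully conjugated.
Cation: 6 × 2 + 0 = 12 π electrons → 4(3), antiaromatic.
Anion: 6 × 2 + 2 = 14 π electrons → 4(3)+2, aromatic.

The anion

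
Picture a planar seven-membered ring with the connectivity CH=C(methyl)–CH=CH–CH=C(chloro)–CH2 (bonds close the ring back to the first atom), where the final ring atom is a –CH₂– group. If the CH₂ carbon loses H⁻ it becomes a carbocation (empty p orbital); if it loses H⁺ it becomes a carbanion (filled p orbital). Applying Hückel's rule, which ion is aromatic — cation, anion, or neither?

In both ions every ring atom is sp² and contributes a p orbital, so both rings are fully conjugated.
Cation: 3 × 2 + 0 = 6 π electrons → 4(1)+2, aromatic.
Anion: 3 × 2 + 2 = 8 π electrons → 4(2), antiaromatic.

The cation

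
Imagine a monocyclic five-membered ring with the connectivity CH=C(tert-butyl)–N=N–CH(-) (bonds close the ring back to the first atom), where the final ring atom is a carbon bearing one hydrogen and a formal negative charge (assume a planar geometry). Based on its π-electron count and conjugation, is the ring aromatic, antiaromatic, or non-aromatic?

Aromatic

All ring atoms are sp² and supply a p orbital to the ring (each doubly-bonded ring atom is sp² with one p-orbital electron; each sp² =N– keeps its lone pair in-plane and puts one electron into the π system; the carbanion's lone pair occupies the p orbital); the conjugation is uninterrupted.
Adding the contributions, 2 × 2 = 4 from the double-bond units + 2 from the CH(-) atom = 6.
That gives a 4n+2 count (6, n = 1).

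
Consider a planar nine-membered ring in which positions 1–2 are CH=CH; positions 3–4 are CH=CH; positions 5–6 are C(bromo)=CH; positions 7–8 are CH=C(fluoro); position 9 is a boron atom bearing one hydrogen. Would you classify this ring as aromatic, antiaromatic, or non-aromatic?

The p orbitals form a continuous loop: the double-bond atoms are sp², each contributing one p electron; the boron has an empty p orbital. The ring is fully conjugated.
Counting π electrons: 4 × 2 = 8 from the double-bond units + 0 from the BH atom = 8.
8 = 4(2); a planar, fully conjugated 4n system is antiaromatic.

Antiaromatic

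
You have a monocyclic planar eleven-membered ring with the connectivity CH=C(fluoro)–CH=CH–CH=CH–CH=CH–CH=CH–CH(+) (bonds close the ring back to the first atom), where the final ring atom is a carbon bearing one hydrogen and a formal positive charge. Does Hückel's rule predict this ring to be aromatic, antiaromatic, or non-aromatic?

All ring atoms are sp² and supply a p orbital to the ring (every atom in a ring double bond is sp² and brings one electron to the p orbital; the carbocation has an empty p orbital); the conjugation is uninterrupted.
Tallying contributions gives 5 × 2 = 10 from the double-bond units + 0 from the CH(+) atom = 10.
Since 10 = 4·2 + 2, the ring meets the 4n+2 criterion.

Aromatic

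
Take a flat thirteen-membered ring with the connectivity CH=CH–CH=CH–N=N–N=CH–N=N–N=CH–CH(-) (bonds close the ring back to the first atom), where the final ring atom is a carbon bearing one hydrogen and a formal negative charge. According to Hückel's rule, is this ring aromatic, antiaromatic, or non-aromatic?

Every ring atom contributes a p orbital perpendicular to the ring (every atom in a ring double bond is sp² and brings one electron to the p orbital; each sp² =N– keeps its lone pair in-plane and puts one electron into the π system; the carbanion's lone pair occupies the p orbital), so the π system is cyclic and fully conjugated.
Counting π electrons: 6 × 2 = 12 from the double-bond units + 2 from the CH(-) atom = 14.
Since 14 = 4·3 + 2, the ring meets the 4n+2 criterion.

Aromatic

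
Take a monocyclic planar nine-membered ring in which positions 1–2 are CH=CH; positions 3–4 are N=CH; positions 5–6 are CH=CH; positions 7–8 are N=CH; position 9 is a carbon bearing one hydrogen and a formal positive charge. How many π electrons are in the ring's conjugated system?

8

Check conjugation: every atom in a ring double bond is sp² and brings one electron to the p orbital; each sp² =N– keeps its lone pair in-plane and puts one electron into the π system; the carbocation has an empty p orbital — every position has a p orbital, so the cyclic π system is continuous.
Counting π electrons: 4 × 2 = 8 from the double-bond units + 0 from the CH(+) atom = 8.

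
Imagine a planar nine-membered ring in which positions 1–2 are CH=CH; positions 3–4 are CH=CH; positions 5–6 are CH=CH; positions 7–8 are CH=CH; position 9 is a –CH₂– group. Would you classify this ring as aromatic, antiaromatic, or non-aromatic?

The CH2 carbon is saturated: the tetrahedral CH₂ carbon is sp³ and has no p orbital in the ring π system. Conjugation is not continuous around the ring.
Broken conjugation rules out both aromaticity and antiaromaticity.

Non-aromatic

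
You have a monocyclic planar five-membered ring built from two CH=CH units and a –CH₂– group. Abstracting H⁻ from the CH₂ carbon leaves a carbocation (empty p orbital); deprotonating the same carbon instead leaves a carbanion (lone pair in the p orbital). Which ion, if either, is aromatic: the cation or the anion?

The anion

Once that carbon is sp², every ring atom has a p orbital and both ions are fully conjugated.
Cation: 2 × 2 + 0 = 4 π electrons → 4(1), antiaromatic.
Anion: 2 × 2 + 2 = 6 π electrons → 4(1)+2, aromatic.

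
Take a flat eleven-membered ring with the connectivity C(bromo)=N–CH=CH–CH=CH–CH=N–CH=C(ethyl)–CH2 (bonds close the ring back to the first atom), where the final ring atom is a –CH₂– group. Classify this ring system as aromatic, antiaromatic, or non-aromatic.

Non-aromatic

The CH2 position has four σ bonds — the tetrahedral CH₂ carbon is sp³ and has no p orbital in the ring π system — so the cyclic conjugation is interrupted.
Without a continuous loop of overlapping p orbitals the Hückel electron count never comes into play.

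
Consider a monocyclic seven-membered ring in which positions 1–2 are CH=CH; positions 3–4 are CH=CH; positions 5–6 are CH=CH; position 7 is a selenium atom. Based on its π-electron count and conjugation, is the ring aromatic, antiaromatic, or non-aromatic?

Antiaromatic

Check conjugation: each doubly-bonded ring atom is sp² with one p-orbital electron; the selenium donates one lone pair from its p orbital — every position has a p orbital, so the cyclic π system is continuous.
Adding the contributions, 3 × 2 = 6 from the double-bond units + 2 from the Se atom = 8.
A 4n π count (8, n = 2) in a planar conjugated ring means antiaromatic.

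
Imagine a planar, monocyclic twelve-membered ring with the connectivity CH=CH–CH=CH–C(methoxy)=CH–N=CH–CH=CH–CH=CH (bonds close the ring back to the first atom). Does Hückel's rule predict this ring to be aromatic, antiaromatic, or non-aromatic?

Antiaromatic

All ring atoms are sp² and supply a p orbital to the ring (the double-bond atoms are sp², each contributing one p electron; each sp² =N– keeps its lone pair in-plane and puts one electron into the π system); the conjugation is uninterrupted.
Adding the contributions, 6 × 2 = 12 from the 6 double-bond units.
12 = 4(3); a planar, fully conjugated 4n system is antiaromatic.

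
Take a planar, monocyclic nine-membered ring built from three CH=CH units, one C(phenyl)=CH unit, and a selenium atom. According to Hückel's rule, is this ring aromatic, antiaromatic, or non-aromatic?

Aromatic

All ring atoms are sp² and supply a p orbital to the ring (each doubly-bonded ring atom is sp² with one p-orbital electron; the selenium donates one lone pair from its p orbital); the conjugation is uninterrupted.
Tallying contributions gives 4 × 2 = 8 from the double-bond units + 2 from the Se atom = 10.
Since 10 = 4·2 + 2, the ring meets the 4n+2 criterion.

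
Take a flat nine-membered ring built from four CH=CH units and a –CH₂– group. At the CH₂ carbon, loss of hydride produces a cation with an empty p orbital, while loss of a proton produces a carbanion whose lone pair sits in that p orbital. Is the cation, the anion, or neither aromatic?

In both ions every ring atom is sp² and contributes a p orbital, so both rings are fully conjugated.
Cation: 4 × 2 + 0 = 8 π electrons → 4(2), antiaromatic.
Anion: 4 × 2 + 2 = 10 π electrons → 4(2)+2, aromatic.

The anion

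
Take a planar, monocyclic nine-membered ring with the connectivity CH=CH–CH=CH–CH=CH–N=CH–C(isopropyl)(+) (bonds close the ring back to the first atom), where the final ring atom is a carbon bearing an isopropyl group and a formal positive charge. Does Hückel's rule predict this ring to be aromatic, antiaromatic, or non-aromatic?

Antiaromatic

All ring atoms are sp² and supply a p orbital to the ring (each doubly-bonded ring atom is sp² with one p-orbital electron; each sp² =N– keeps its lone pair in-plane and puts one electron into the π system; the carbocation has an empty p orbital); the conjugation is uninterrupted.
Counting π electrons: 4 × 2 = 8 from the double-bond units + 0 from the C(isopropyl)(+) atom = 8.
A 4n π count (8, n = 2) in a planar conjugated ring means antiaromatic.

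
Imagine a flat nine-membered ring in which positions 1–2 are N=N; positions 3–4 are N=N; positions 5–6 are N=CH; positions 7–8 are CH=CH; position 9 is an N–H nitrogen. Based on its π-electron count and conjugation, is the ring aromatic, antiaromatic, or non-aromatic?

All ring atoms are sp² and supply a p orbital to the ring (every atom in a ring double bond is sp² and brings one electron to the p orbital; each =N– nitrogen is pyridine-type (lone pair in the sp² plane, one electron in the p orbital); the pyrrole-type nitrogen donates its lone pair from the p orbital); the conjugation is uninterrupted.
π-electron count: 4 × 2 = 8 from the double-bond units + 2 from the NH atom = 10.
With 10 π electrons (n = 2), the Hückel 4n+2 condition holds.

Aromatic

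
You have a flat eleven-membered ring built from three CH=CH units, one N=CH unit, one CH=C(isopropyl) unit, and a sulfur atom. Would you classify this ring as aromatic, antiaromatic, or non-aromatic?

Antiaromatic

All ring atoms are sp² and supply a p orbital to the ring (each doubly-bonded ring atom is sp² with one p-orbital electron; the doubly-bonded nitrogens are pyridine-type — their lone pairs lie in the ring plane, leaving one electron in the p orbital; the sulfur donates one lone pair from its p orbital); the conjugation is uninterrupted.
Counting π electrons: 5 × 2 = 10 from the double-bond units + 2 from the S atom = 12.
A 4n π count (12, n = 3) in a planar conjugated ring means antiaromatic.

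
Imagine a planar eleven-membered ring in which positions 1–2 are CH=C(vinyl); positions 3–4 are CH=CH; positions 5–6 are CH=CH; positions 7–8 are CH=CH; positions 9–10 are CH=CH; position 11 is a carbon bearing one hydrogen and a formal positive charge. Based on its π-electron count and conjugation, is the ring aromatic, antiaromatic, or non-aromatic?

Aromatic

All ring atoms are sp² and supply a p orbital to the ring (each doubly-bonded ring atom is sp² with one p-orbital electron; the carbocation has an empty p orbital); the conjugation is uninterrupted.
π-electron count: 5 × 2 = 10 from the double-bond units + 0 from the CH(+) atom = 10.
Since 10 = 4·2 + 2, the ring meets the 4n+2 criterion.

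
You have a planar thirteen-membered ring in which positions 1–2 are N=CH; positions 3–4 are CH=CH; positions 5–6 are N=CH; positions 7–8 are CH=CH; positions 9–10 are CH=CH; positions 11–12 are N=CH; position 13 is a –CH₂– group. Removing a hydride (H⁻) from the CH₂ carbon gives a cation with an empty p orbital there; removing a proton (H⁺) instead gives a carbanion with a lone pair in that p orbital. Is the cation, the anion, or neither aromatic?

The anion

In both ions every ring atom is sp² and contributes a p orbital, so both rings are fully conjugated.
Cation: 6 × 2 + 0 = 12 π electrons → 4(3), antiaromatic.
Anion: 6 × 2 + 2 = 14 π electrons → 4(3)+2, aromatic.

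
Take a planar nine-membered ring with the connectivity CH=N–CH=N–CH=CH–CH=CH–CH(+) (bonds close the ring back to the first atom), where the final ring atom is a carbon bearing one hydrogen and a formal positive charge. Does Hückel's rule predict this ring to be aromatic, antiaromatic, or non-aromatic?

Every ring atom contributes a p orbital perpendicular to the ring (each doubly-bonded ring atom is sp² with one p-orbital electron; the doubly-bonded nitrogens are pyridine-type — their lone pairs lie in the ring plane, leaving one electron in the p orbital; the carbocation has an empty p orbital), so the π system is cyclic and fully conjugated.
Counting π electrons: 4 × 2 = 8 from the double-bond units + 0 from the CH(+) atom = 8.
8 is a 4n count (n = 2), so the planar conjugated ring is antiaromatic.

Antiaromatic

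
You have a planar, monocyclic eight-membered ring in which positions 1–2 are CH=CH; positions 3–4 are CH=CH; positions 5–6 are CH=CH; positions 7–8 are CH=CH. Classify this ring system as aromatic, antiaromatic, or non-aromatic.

Antiaromatic

All ring atoms are sp² and supply a p orbital to the ring (every atom in a ring double bond is sp² and brings one electron to the p orbital); the conjugation is uninterrupted.
Counting π electrons: 4 × 2 = 8 from the 4 double-bond units.
8 = 4(2); a planar, fully conjugated 4n system is antiaromatic.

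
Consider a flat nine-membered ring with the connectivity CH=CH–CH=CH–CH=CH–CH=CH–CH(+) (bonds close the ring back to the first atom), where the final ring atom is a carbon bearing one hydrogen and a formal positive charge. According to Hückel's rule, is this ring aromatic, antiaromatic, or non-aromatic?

Every ring atom contributes a p orbital perpendicular to the ring (the double-bond atoms are sp², each contributing one p electron; the carbocation has an empty p orbital), so the π system is cyclic and fully conjugated.
Tallying contributions gives 4 × 2 = 8 from the double-bond units + 0 from the CH(+) atom = 8.
A 4n π count (8, n = 2) in a planar conjugated ring means antiaromatic.

Antiaromatic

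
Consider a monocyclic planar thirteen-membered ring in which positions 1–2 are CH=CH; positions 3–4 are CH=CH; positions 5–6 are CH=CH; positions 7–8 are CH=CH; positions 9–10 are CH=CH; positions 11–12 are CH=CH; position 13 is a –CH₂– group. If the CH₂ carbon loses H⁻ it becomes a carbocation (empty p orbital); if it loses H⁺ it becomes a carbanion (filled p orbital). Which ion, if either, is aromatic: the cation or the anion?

In both ions every ring atom is sp² and contributes a p orbital, so both rings are fully conjugated.
Cation: 6 × 2 + 0 = 12 π electrons → 4(3), antiaromatic.
Anion: 6 × 2 + 2 = 14 π electrons → 4(3)+2, aromatic.

The anion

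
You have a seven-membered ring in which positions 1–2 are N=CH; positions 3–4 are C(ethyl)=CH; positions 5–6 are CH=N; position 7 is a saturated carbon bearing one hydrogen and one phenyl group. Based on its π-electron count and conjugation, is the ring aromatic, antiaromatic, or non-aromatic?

Non-aromatic

The CH(phenyl) carbon is saturated: that saturated carbon is sp³ and has no p orbital in the ring π system. Conjugation is not continuous around the ring.
Broken conjugation rules out both aromaticity and antiaromaticity.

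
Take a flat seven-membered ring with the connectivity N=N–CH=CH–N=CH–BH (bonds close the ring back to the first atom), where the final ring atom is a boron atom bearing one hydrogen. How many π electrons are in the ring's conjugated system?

The p orbitals form a continuous loop: each doubly-bonded ring atom is sp² with one p-orbital electron; each =N– nitrogen is pyridine-type (lone pair in the sp² plane, one electron in the p orbital); the boron has an empty p orbital. The ring is fully conjugated.
π-electron count: 3 × 2 = 6 from the double-bond units + 0 from the BH atom = 6.

6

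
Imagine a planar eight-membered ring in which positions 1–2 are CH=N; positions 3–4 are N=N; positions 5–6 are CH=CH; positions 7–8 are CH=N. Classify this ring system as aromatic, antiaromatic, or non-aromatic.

Antiaromatic

All ring atoms are sp² and supply a p orbital to the ring (the double-bond atoms are sp², each contributing one p electron; each sp² =N– keeps its lone pair in-plane and puts one electron into the π system); the conjugation is uninterrupted.
Counting π electrons: 4 × 2 = 8 from the 4 double-bond units.
A 4n π count (8, n = 2) in a planar conjugated ring means antiaromatic.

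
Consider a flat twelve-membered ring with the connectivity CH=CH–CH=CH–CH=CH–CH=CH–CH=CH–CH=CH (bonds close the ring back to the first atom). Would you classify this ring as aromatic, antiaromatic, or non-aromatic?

The p orbitals form a continuous loop: every atom in a ring double bond is sp² and brings one electron to the p orbital. The ring is fully conjugated.
Counting π electrons: 6 × 2 = 12 from the 6 double-bond units.
12 is a 4n count (n = 3), so the planar conjugated ring is antiaromatic.

Antiaromatic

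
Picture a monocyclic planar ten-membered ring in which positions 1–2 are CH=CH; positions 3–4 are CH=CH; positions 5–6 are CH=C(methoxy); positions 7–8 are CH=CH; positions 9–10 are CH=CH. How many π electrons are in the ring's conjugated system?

10

Check conjugation: every atom in a ring double bond is sp² and brings one electron to the p orbital — every position has a p orbital, so the cyclic π system is continuous.
Tallying contributions gives 5 × 2 = 10 from the 5 double-bond units.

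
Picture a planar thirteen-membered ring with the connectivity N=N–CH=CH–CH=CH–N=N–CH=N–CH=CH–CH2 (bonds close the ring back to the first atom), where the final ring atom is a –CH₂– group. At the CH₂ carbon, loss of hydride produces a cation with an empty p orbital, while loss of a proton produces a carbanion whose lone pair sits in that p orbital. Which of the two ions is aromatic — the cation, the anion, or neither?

The anion

Both ions have a continuous loop of p orbitals — each ring atom is sp².
Cation: 6 × 2 + 0 = 12 π electrons → 4(3), antiaromatic.
Anion: 6 × 2 + 2 = 14 π electrons → 4(3)+2, aromatic.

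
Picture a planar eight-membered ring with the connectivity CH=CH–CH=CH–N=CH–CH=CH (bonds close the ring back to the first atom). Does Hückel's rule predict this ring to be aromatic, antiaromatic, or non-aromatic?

Every ring atom contributes a p orbital perpendicular to the ring (each doubly-bonded ring atom is sp² with one p-orbital electron; each sp² =N– keeps its lone pair in-plane and puts one electron into the π system), so the π system is cyclic and fully conjugated.
Tallying contributions gives 4 × 2 = 8 from the 4 double-bond units.
8 is a 4n count (n = 2), so the planar conjugated ring is antiaromatic.

Antiaromatic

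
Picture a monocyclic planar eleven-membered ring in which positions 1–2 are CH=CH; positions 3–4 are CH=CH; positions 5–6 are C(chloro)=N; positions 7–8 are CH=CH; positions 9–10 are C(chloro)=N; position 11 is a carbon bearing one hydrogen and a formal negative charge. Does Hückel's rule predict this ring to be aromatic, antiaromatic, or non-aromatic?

Check conjugation: each doubly-bonded ring atom is sp² with one p-orbital electron; the doubly-bonded nitrogens are pyridine-type — their lone pairs lie in the ring plane, leaving one electron in the p orbital; the carbanion's lone pair occupies the p orbital — every position has a p orbital, so the cyclic π system is continuous.
Adding the contributions, 5 × 2 = 10 from the double-bond units + 2 from the CH(-) atom = 12.
A 4n π count (12, n = 3) in a planar conjugated ring means antiaromatic.

Antiaromatic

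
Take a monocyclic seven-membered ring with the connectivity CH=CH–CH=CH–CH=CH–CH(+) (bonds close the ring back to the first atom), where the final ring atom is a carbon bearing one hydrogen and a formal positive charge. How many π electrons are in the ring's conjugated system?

All ring atoms are sp² and supply a p orbital to the ring (each doubly-bonded ring atom is sp² with one p-orbital electron; the carbocation has an empty p orbital); the conjugation is uninterrupted.
Tallying contributions gives 3 × 2 = 6 from the double-bond units + 0 from the CH(+) atom = 6.

6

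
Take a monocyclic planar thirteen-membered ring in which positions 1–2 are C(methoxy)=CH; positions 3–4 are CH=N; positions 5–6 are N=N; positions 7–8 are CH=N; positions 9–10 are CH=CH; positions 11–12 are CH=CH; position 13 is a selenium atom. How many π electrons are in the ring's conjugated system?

14

Check conjugation: each doubly-bonded ring atom is sp² with one p-orbital electron; the doubly-bonded nitrogens are pyridine-type — their lone pairs lie in the ring plane, leaving one electron in the p orbital; the selenium donates one lone pair from its p orbital — every position has a p orbital, so the cyclic π system is continuous.
Tallying contributions gives 6 × 2 = 12 from the double-bond units + 2 from the Se atom = 14.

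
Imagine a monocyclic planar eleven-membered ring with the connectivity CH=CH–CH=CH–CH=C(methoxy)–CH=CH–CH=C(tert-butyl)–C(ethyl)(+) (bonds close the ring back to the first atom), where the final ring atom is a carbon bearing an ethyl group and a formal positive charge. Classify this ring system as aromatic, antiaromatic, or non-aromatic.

All ring atoms are sp² and supply a p orbital to the ring (every atom in a ring double bond is sp² and brings one electron to the p orbital; the carbocation has an empty p orbital); the conjugation is uninterrupted.
Counting π electrons: 5 × 2 = 10 from the double-bond units + 0 from the C(ethyl)(+) atom = 10.
That gives a 4n+2 count (10, n = 2).

Aromatic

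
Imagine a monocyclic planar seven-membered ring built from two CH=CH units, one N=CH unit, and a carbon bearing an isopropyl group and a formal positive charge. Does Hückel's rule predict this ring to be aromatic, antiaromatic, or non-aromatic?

Aromatic

Every ring atom contributes a p orbital perpendicular to the ring (each doubly-bonded ring atom is sp² with one p-orbital electron; each =N– nitrogen is pyridine-type (lone pair in the sp² plane, one electron in the p orbital); the carbocation has an empty p orbital), so the π system is cyclic and fully conjugated.
Adding the contributions, 3 × 2 = 6 from the double-bond units + 0 from the C(isopropyl)(+) atom = 6.
6 = 4(1) + 2, which satisfies Hückel's 4n+2 rule.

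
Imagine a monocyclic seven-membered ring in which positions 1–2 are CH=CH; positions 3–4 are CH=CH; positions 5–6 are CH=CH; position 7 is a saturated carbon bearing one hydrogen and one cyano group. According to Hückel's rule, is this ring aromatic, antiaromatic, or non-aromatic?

Non-aromatic

The CH(cyano) position has four σ bonds — that saturated carbon is sp³ and has no p orbital in the ring π system — so the cyclic conjugation is interrupted.
Broken conjugation rules out both aromaticity and antiaromaticity.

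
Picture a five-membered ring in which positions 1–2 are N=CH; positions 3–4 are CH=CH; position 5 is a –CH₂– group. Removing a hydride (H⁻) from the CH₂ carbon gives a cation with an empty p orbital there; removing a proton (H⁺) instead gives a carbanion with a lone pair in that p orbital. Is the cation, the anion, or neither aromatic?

The anion

In both ions every ring atom is sp² and contributes a p orbital, so both rings are fully conjugated.
Cation: 2 × 2 + 0 = 4 π electrons → 4(1), antiaromatic.
Anion: 2 × 2 + 2 = 6 π electrons → 4(1)+2, aromatic.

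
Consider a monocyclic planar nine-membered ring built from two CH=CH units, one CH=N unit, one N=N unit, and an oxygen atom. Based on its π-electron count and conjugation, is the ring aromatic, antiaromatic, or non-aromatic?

Aromatic

The p orbitals form a continuous loop: each doubly-bonded ring atom is sp² with one p-orbital electron; the doubly-bonded nitrogens are pyridine-type — their lone pairs lie in the ring plane, leaving one electron in the p orbital; the oxygen donates one lone pair from its p orbital. The ring is fully conjugated.
Counting π electrons: 4 × 2 = 8 from the double-bond units + 2 from the O atom = 10.
That gives a 4n+2 count (10, n = 2).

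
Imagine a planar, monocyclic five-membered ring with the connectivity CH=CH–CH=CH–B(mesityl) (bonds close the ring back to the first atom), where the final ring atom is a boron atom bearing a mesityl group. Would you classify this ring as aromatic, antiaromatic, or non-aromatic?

Every ring atom contributes a p orbital perpendicular to the ring (the double-bond atoms are sp², each contributing one p electron; the boron has an empty p orbital), so the π system is cyclic and fully conjugated.
Counting π electrons: 2 × 2 = 4 from the double-bond units + 0 from the B(mesityl) atom = 4.
With 4 = 4·1 π electrons, Hückel's rule classifies the planar ring as antiaromatic.

Antiaromatic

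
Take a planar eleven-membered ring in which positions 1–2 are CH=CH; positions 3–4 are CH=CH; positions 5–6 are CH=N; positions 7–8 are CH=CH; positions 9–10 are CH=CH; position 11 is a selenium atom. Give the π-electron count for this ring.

Every ring atom contributes a p orbital perpendicular to the ring (the double-bond atoms are sp², each contributing one p electron; each =N– nitrogen is pyridine-type (lone pair in the sp² plane, one electron in the p orbital); the selenium donates one lone pair from its p orbital), so the π system is cyclic and fully conjugated.
π-electron count: 5 × 2 = 10 from the double-bond units + 2 from the Se atom = 12.

12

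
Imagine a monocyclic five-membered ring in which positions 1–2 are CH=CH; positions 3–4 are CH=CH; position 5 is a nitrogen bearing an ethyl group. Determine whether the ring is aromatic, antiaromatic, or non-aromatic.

Check conjugation: every atom in a ring double bond is sp² and brings one electron to the p orbital; the pyrrole-type nitrogen donates its lone pair from the p orbital — every position has a p orbital, so the cyclic π system is continuous.
Tallying contributions gives 2 × 2 = 4 from the double-bond units + 2 from the N(ethyl) atom = 6.
That gives a 4n+2 count (6, n = 1).

Aromatic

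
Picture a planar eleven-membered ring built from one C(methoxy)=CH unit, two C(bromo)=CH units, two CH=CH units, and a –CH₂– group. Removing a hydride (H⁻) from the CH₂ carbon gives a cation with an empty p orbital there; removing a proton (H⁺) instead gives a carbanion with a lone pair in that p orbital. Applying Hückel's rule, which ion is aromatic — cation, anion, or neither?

In both ions every ring atom is sp² and contributes a p orbital, so both rings are fully conjugated.
Cation: 5 × 2 + 0 = 10 π electrons → 4(2)+2, aromatic.
Anion: 5 × 2 + 2 = 12 π electrons → 4(3), antiaromatic.

The cation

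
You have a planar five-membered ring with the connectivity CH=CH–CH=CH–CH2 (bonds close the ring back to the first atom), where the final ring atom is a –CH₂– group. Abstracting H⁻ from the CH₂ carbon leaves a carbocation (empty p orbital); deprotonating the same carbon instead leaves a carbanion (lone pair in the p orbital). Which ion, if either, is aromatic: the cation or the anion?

Once that carbon is sp², every ring atom has a p orbital and both ions are fully conjugated.
Cation: 2 × 2 + 0 = 4 π electrons → 4(1), antiaromatic.
Anion: 2 × 2 + 2 = 6 π electrons → 4(1)+2, aromatic.

The anion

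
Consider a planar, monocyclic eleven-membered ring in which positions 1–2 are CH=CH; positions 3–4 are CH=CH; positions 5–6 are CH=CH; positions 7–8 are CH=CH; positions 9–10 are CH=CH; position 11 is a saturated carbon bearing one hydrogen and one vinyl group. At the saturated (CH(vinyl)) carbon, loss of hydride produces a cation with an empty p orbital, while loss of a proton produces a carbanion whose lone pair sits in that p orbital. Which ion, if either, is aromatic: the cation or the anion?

In either ion the ring is fully conjugated: every atom, including the new sp² carbon, supplies a p orbital.
Cation: 5 × 2 + 0 = 10 π electrons → 4(2)+2, aromatic.
Anion: 5 × 2 + 2 = 12 π electrons → 4(3), antiaromatic.

The cation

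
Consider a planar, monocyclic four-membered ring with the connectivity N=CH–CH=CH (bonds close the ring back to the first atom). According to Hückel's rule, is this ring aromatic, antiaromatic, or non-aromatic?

Check conjugation: every atom in a ring double bond is sp² and brings one electron to the p orbital; each =N– nitrogen is pyridine-type (lone pair in the sp² plane, one electron in the p orbital) — every position has a p orbital, so the cyclic π system is continuous.
Adding the contributions, 2 × 2 = 4 from the 2 double-bond units.
4 is a 4n count (n = 1), so the planar conjugated ring is antiaromatic.

Antiaromatic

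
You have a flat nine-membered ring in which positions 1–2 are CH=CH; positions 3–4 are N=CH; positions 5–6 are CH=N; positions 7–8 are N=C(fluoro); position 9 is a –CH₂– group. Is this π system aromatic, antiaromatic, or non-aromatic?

Non-aromatic

The CH2 carbon is saturated: the tetrahedral CH₂ carbon is sp³ and has no p orbital in the ring π system. Conjugation is not continuous around the ring.
Broken conjugation rules out both aromaticity and antiaromaticity.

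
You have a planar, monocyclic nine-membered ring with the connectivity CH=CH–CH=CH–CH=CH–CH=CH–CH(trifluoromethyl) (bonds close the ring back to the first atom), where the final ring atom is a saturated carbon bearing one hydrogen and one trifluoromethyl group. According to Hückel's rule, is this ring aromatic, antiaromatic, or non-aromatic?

Because that saturated carbon is sp³ and has no p orbital in the ring π system at the CH(trifluoromethyl) position, the π system cannot extend all the way around the ring.
Hückel's rule only applies to fully conjugated rings, so this one is simply non-aromatic.

Non-aromatic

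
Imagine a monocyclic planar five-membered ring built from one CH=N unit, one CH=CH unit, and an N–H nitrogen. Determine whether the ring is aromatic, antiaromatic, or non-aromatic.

The p orbitals form a continuous loop: the double-bond atoms are sp², each contributing one p electron; each sp² =N– keeps its lone pair in-plane and puts one electron into the π system; the pyrrole-type nitrogen donates its lone pair from the p orbital. The ring is fully conjugated.
Adding the contributions, 2 × 2 = 4 from the double-bond units + 2 from the NH atom = 6.
Since 6 = 4·1 + 2, the ring meets the 4n+2 criterion.

Aromatic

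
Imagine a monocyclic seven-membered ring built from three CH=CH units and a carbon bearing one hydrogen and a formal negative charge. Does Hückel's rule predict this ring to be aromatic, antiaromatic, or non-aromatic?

The p orbitals form a continuous loop: each doubly-bonded ring atom is sp² with one p-orbital electron; the carbanion's lone pair occupies the p orbital. The ring is fully conjugated.
Adding the contributions, 3 × 2 = 6 from the double-bond units + 2 from the CH(-) atom = 8.
A 4n π count (8, n = 2) in a planar conjugated ring means antiaromatic.
This is the cycloheptatrienyl anion.

Antiaromatic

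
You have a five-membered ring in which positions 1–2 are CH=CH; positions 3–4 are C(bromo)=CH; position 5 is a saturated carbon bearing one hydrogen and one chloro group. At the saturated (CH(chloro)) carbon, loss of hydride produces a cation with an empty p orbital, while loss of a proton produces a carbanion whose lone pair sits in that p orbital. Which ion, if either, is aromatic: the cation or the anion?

In either ion the ring is fully conjugated: every atom, including the new sp² carbon, supplies a p orbital.
Cation: 2 × 2 + 0 = 4 π electrons → 4(1), antiaromatic.
Anion: 2 × 2 + 2 = 6 π electrons → 4(1)+2, aromatic.

The anion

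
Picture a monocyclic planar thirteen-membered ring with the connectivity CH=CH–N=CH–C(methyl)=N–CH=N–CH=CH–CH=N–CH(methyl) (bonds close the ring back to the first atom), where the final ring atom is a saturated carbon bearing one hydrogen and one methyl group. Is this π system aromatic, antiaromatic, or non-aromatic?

Non-aromatic

Because that saturated carbon is sp³ and has no p orbital in the ring π system at the CH(methyl) position, the π system cannot extend all the way around the ring.
A ring that is not fully conjugated cannot be aromatic or antiaromatic regardless of its π-electron count.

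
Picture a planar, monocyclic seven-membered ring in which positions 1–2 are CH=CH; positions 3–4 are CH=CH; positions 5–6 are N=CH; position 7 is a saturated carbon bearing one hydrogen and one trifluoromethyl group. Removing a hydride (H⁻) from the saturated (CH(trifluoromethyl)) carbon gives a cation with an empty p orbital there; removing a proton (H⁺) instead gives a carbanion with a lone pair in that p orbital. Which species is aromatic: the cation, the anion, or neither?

Once that carbon is sp², every ring atom has a p orbital and both ions are fully conjugated.
Cation: 3 × 2 + 0 = 6 π electrons → 4(1)+2, aromatic.
Anion: 3 × 2 + 2 = 8 π electrons → 4(2), antiaromatic.

The cation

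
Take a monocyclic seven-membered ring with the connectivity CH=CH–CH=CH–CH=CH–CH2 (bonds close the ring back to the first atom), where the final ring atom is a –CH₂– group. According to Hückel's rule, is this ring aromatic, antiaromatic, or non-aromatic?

Non-aromatic

The CH2 carbon is saturated: the tetrahedral CH₂ carbon is sp³ and has no p orbital in the ring π system. Conjugation is not continuous around the ring.
Without a continuous loop of overlapping p orbitals the Hückel electron count never comes into play.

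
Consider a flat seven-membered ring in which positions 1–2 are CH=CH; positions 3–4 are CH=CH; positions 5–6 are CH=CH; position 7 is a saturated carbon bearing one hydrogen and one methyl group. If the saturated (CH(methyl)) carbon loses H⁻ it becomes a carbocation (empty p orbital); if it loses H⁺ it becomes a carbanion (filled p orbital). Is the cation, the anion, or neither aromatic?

The cation

In either ion the ring is fully conjugated: every atom, including the new sp² carbon, supplies a p orbital.
Cation: 3 × 2 + 0 = 6 π electrons → 4(1)+2, aromatic.
Anion: 3 × 2 + 2 = 8 π electrons → 4(2), antiaromatic.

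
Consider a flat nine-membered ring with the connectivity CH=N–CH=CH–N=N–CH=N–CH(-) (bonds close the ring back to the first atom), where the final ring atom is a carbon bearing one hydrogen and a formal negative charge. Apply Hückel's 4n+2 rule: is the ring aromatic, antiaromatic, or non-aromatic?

The p orbitals form a continuous loop: each doubly-bonded ring atom is sp² with one p-orbital electron; each sp² =N– keeps its lone pair in-plane and puts one electron into the π system; the carbanion's lone pair occupies the p orbital. The ring is fully conjugated.
Tallying contributions gives 4 × 2 = 8 from the double-bond units + 2 from the CH(-) atom = 10.
That gives a 4n+2 count (10, n = 2).

Aromatic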